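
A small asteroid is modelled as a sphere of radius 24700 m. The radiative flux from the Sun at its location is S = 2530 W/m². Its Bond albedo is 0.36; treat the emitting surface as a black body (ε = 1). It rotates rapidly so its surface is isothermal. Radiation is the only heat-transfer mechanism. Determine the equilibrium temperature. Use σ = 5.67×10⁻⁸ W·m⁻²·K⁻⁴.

At equilibrium, absorbed power = emitted power.
Absorbing cross-section = πr² = 1.917×10⁹ m²; emitting surface = 4πr² = 7.667×10⁹ m² (ratio 4).
(1−a)S·A_cross = εσ·A_surf·T⁴  ⇒  T⁴ = (1−a)S/(4σ).
T⁴ = 0.640·2530/(4·5.67×10⁻⁸) = 7.139×10⁹ K⁴.
T = (7.139×10⁹)^(1/4).

T ≈ 291 K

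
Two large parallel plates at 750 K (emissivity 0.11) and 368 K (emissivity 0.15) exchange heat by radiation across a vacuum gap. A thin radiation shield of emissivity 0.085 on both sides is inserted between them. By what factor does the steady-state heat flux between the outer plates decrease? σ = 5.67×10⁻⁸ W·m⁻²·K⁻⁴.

Without shield: q₀ = σΔ(T⁴)/(1/ε₁+1/ε₂−1) with denominator 14.76.
With shield the two gaps are in series; the resistances add: (1/ε₁+1/ε_s−1)+(1/ε_s+1/ε₂−1) = 19.86+17.43 = 37.29.
Heat-flux ratio q₀/q = 37.29/14.76.

factor ≈ 2.53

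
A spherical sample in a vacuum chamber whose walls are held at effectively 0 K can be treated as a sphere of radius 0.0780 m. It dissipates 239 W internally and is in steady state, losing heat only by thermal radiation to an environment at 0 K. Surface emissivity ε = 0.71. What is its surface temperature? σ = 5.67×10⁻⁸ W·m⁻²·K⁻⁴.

T ≈ 528 K

Steady state: internal power = radiated power, P = εσA T⁴.
Radiating area A = 4πr² = 0.07645 m².
T⁴ = P/(εσA) = 239/(0.71·5.67×10⁻⁸·0.07645) = 7.765×10¹⁰ K⁴.
T = (7.765×10¹⁰)^(1/4).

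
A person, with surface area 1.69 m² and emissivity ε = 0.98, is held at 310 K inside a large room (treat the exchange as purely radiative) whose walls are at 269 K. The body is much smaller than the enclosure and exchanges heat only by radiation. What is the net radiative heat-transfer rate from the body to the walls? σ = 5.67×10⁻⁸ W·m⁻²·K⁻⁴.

For a small grey body in a large enclosure: P_net = εσA(T_body⁴ − T_wall⁴).
A = 1.69 m²; T_body⁴ − T_wall⁴ = 9.235×10⁹ − 5.236×10⁹ = 3.999×10⁹ K⁴.
|P_net| = 0.98·5.67×10⁻⁸·1.690·3.999×10⁹.

P_net ≈ 376 W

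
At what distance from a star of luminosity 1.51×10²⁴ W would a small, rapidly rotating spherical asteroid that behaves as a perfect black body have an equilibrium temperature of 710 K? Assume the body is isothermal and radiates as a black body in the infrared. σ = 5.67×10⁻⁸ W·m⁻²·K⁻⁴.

For an isothermal black-emitting sphere, (1−a)S·πr² = σ·4πr²·T⁴ ⇒ S = 4σT⁴/(1−a).
S = 4·5.67×10⁻⁸·(710)⁴/1.00 = 57630 W/m².
Flux falls as S = L/(4πd²), so d = √(L/(4πS)) = √(1.51×10²⁴/(4π·57630)).

d ≈ 1.44×10⁹ m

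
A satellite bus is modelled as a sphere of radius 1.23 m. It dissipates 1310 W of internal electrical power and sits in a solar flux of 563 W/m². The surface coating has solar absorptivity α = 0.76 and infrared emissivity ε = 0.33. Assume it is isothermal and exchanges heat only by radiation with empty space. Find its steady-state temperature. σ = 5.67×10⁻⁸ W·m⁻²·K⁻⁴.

At steady state, absorbed solar power + internal power = radiated power.
Absorbed: α·S·A_cross = 0.76·563·4.753 = 2034 W (cross-section πr²).
Total input = 2034 + 1310 = 3344 W.
Radiated: εσ·A_surf·T⁴ with A_surf = 4πr² = 19.01 m².
T⁴ = 3344/(0.33·5.67×10⁻⁸·19.01) = 9.400×10⁹ K⁴.

T ≈ 311 K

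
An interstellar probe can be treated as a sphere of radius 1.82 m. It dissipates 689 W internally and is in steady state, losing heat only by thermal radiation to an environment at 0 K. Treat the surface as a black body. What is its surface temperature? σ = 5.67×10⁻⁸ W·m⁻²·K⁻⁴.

T ≈ 131 K

Steady state: internal power = radiated power, P = εσA T⁴.
Radiating area A = 4πr² = 41.62 m².
T⁴ = P/(εσA) = 689/(1.0·5.67×10⁻⁸·41.62) = 2.919×10⁸ K⁴.
T = (2.919×10⁸)^(1/4).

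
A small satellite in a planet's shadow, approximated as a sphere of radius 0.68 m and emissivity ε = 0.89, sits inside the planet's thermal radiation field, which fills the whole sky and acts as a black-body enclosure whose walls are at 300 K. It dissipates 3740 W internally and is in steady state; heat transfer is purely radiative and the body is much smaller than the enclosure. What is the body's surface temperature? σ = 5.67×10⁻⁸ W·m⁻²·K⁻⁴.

For a small grey body in a large enclosure, net radiated power = εσA(T⁴ − T_w⁴).
Steady state: P = εσA(T⁴ − T_w⁴) with A = 4πr² = 5.811 m².
T⁴ = P/(εσA) + T_w⁴ = 3740/(0.89·5.67×10⁻⁸·5.811) + (300)⁴
    = 1.275×10¹⁰ + 8.100×10⁹ = 2.085×10¹⁰ K⁴.

T ≈ 380 K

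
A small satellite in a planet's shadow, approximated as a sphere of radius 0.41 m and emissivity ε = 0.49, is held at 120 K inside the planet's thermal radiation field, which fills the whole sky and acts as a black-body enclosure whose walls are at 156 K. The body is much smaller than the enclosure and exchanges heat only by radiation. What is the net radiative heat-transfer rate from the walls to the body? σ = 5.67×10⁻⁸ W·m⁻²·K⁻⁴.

For a small grey body in a large enclosure: P_net = εσA(T_body⁴ − T_wall⁴).
A = 4πr² = 2.112 m²; T_body⁴ − T_wall⁴ = 2.074×10⁸ − 5.922×10⁸ = -3.849×10⁸ K⁴.
|P_net| = 0.49·5.67×10⁻⁸·2.112·3.849×10⁸.

P_net ≈ 22.6 W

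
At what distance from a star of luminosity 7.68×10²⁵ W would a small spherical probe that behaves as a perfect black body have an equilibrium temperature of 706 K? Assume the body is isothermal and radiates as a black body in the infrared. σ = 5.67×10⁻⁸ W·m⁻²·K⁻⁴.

For an isothermal black-emitting sphere, (1−a)S·πr² = σ·4πr²·T⁴ ⇒ S = 4σT⁴/(1−a).
S = 4·5.67×10⁻⁸·(706)⁴/1.00 = 56350 W/m².
Flux falls as S = L/(4πd²), so d = √(L/(4πS)) = √(7.68×10²⁵/(4π·56350)).

d ≈ 1.04×10¹⁰ m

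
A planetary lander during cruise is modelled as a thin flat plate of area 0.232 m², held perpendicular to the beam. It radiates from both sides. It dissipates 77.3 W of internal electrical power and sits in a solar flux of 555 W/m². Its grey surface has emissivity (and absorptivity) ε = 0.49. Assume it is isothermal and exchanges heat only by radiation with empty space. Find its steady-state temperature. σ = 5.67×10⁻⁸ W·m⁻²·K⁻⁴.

T ≈ 323 K

At steady state, absorbed solar power + internal power = radiated power.
Absorbed: α·S·A_cross = 0.49·555·0.2320 = 63.09 W (cross-section A).
Total input = 63.09 + 77.3 = 140.4 W.
Radiated: εσ·A_surf·T⁴ with A_surf = 2A = 0.4640 m².
T⁴ = 140.4/(0.49·5.67×10⁻⁸·0.4640) = 1.089×10¹⁰ K⁴.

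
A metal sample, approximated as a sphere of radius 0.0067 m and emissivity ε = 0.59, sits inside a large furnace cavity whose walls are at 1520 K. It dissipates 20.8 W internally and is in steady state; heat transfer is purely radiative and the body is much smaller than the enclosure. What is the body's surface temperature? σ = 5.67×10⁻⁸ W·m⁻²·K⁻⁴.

T ≈ 1590 K

For a small grey body in a large enclosure, net radiated power = εσA(T⁴ − T_w⁴).
Steady state: P = εσA(T⁴ − T_w⁴) with A = 4πr² = 5.641×10⁻⁴ m².
T⁴ = P/(εσA) + T_w⁴ = 20.8/(0.59·5.67×10⁻⁸·5.641×10⁻⁴) + (1520)⁴
    = 1.102×10¹² + 5.338×10¹² = 6.440×10¹² K⁴.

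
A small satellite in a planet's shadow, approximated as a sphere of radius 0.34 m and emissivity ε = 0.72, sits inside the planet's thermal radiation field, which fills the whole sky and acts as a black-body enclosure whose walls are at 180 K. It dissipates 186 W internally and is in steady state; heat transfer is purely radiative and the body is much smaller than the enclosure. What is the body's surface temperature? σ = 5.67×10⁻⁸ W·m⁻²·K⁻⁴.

For a small grey body in a large enclosure, net radiated power = εσA(T⁴ − T_w⁴).
Steady state: P = εσA(T⁴ − T_w⁴) with A = 4πr² = 1.453 m².
T⁴ = P/(εσA) + T_w⁴ = 186/(0.72·5.67×10⁻⁸·1.453) + (180)⁴
    = 3.136×10⁹ + 1.050×10⁹ = 4.186×10⁹ K⁴.

T ≈ 254 K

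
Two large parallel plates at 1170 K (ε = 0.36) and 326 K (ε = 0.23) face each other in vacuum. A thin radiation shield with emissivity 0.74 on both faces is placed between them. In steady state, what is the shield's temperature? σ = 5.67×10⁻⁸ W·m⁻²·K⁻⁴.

T_s ≈ 1030 K

In steady state the net flux on the hot side equals that on the cold side.
σ(T₁⁴−T_s⁴)/D₁ = σ(T_s⁴−T₂⁴)/D₂, with D₁ = 1/ε₁+1/ε_s−1 = 3.129, D₂ = 1/ε_s+1/ε₂−1 = 4.699.
Solve for T_s⁴: T_s⁴ = (D₂·T₁⁴ + D₁·T₂⁴)/(D₁+D₂) = 1.129×10¹² K⁴.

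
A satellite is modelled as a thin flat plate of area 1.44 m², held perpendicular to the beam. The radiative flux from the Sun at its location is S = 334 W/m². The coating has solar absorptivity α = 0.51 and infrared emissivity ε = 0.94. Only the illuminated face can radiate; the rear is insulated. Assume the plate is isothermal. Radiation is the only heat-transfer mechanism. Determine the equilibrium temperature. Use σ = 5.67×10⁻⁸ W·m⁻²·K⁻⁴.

At equilibrium, absorbed power = emitted power.
Absorbing cross-section = A = 1.440 m²; emitting surface = A = 1.440 m² (ratio 1).
αS·A_cross = εσ·A_surf·T⁴  ⇒  T⁴ = αS/(ε·1σ).
T⁴ = 0.510·334/(0.94·1·5.67×10⁻⁸) = 3.196×10⁹ K⁴.
T = (3.196×10⁹)^(1/4).

T ≈ 238 K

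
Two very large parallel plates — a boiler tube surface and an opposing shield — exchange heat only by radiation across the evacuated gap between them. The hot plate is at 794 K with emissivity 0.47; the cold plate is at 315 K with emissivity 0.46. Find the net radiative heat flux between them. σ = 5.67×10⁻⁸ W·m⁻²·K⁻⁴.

q ≈ 6660 W/m²

For two infinite grey parallel plates, q = σ(T₁⁴ − T₂⁴)/(1/ε₁ + 1/ε₂ − 1).
T₁⁴ − T₂⁴ = 3.974×10¹¹ − 9.846×10⁹ = 3.876×10¹¹ K⁴.
1/ε₁ + 1/ε₂ − 1 = 2.128 + 2.174 − 1 = 3.302.
q = 5.67×10⁻⁸ × 3.876×10¹¹ / 3.302.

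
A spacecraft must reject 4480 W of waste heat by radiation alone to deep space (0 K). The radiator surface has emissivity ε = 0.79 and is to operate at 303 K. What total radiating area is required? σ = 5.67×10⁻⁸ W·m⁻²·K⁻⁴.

P = εσA T⁴ ⇒ A = P/(εσT⁴).
T⁴ = 8.429×10⁹ K⁴.
A = 4480/(0.79 × 5.67×10⁻⁸ × 8.429×10⁹).

A ≈ 11.9 m²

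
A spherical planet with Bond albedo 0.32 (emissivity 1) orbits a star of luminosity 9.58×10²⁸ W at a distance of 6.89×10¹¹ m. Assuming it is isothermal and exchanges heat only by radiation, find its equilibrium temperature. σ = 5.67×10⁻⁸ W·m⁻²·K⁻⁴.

T ≈ 468 K

First find the stellar flux at distance d: S = L/(4πd²) = 9.58×10²⁸/(4π·(6.89×10¹¹)²) = 16060 W/m².
For an isothermal sphere, absorbed (1−a)S·πr² = emitted σ·4πr²·T⁴, so T⁴ = (1−a)S/(4σ).
T⁴ = 0.680·16060/(4·5.67×10⁻⁸) = 4.815×10¹⁰ K⁴.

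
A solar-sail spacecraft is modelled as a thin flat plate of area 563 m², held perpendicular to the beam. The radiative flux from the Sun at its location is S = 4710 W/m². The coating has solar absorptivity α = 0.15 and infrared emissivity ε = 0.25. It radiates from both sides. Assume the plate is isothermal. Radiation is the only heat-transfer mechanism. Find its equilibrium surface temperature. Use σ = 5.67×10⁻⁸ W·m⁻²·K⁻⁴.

T ≈ 397 K

At equilibrium, absorbed power = emitted power.
Absorbing cross-section = A = 563.0 m²; emitting surface = 2A = 1126 m² (ratio 2).
αS·A_cross = εσ·A_surf·T⁴  ⇒  T⁴ = αS/(ε·2σ).
T⁴ = 0.150·4710/(0.25·2·5.67×10⁻⁸) = 2.492×10¹⁰ K⁴.
T = (2.492×10¹⁰)^(1/4).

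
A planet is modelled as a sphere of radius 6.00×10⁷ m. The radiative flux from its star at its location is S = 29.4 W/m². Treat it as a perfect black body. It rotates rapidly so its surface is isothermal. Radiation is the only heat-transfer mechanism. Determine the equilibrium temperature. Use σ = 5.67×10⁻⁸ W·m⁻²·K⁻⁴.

At equilibrium, absorbed power = emitted power.
Absorbing cross-section = πr² = 1.131×10¹⁶ m²; emitting surface = 4πr² = 4.524×10¹⁶ m² (ratio 4).
S·A_cross = εσ·A_surf·T⁴  ⇒  T⁴ = S/(4σ).
T⁴ = 1.00·29.4/(4·5.67×10⁻⁸) = 1.296×10⁸ K⁴.
T = (1.296×10⁸)^(1/4).

T ≈ 107 K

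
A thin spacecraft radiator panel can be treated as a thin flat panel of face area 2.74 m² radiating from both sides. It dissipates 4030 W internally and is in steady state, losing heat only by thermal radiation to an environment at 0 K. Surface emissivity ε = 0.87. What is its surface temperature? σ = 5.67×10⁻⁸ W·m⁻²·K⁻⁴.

Steady state: internal power = radiated power, P = εσA T⁴.
Radiating area A = 2·2.74 = 5.480 m².
T⁴ = P/(εσA) = 4030/(0.87·5.67×10⁻⁸·5.480) = 1.491×10¹⁰ K⁴.
T = (1.491×10¹⁰)^(1/4).

T ≈ 349 K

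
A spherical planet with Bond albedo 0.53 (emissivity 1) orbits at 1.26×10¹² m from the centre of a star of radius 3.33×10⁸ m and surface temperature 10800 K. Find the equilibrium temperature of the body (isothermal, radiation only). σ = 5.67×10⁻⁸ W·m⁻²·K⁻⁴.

T ≈ 103 K

The star's surface emits σT_*⁴; at distance d the flux is S = σT_*⁴(R_*/d)².
S = 5.67×10⁻⁸·(10800)⁴·(3.33×10⁸/1.26×10¹²)² = 53.88 W/m².
For an isothermal sphere T⁴ = (1−a)S/(4σ) = 1.117×10⁸ K⁴.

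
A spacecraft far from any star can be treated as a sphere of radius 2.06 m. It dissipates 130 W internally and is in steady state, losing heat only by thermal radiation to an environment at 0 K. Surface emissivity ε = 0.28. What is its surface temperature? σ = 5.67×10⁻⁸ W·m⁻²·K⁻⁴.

Steady state: internal power = radiated power, P = εσA T⁴.
Radiating area A = 4πr² = 53.33 m².
T⁴ = P/(εσA) = 130/(0.28·5.67×10⁻⁸·53.33) = 1.536×10⁸ K⁴.
T = (1.536×10⁸)^(1/4).

T ≈ 111 K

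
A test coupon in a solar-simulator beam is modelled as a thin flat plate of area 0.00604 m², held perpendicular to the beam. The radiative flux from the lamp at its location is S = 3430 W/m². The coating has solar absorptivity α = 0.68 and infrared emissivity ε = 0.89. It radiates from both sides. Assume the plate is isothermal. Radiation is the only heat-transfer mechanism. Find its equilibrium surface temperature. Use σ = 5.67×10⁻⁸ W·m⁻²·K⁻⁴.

At equilibrium, absorbed power = emitted power.
Absorbing cross-section = A = 0.006040 m²; emitting surface = 2A = 0.01208 m² (ratio 2).
αS·A_cross = εσ·A_surf·T⁴  ⇒  T⁴ = αS/(ε·2σ).
T⁴ = 0.680·3430/(0.89·2·5.67×10⁻⁸) = 2.311×10¹⁰ K⁴.
T = (2.311×10¹⁰)^(1/4).

T ≈ 390 K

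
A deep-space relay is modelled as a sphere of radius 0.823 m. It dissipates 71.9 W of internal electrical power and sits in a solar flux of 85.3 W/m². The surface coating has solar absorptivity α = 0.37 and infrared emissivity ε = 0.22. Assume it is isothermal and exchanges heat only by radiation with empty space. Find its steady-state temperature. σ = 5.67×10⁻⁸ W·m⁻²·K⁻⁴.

T ≈ 190 K

At steady state, absorbed solar power + internal power = radiated power.
Absorbed: α·S·A_cross = 0.37·85.3·2.128 = 67.16 W (cross-section πr²).
Total input = 67.16 + 71.9 = 139.1 W.
Radiated: εσ·A_surf·T⁴ with A_surf = 4πr² = 8.512 m².
T⁴ = 139.1/(0.22·5.67×10⁻⁸·8.512) = 1.310×10⁹ K⁴.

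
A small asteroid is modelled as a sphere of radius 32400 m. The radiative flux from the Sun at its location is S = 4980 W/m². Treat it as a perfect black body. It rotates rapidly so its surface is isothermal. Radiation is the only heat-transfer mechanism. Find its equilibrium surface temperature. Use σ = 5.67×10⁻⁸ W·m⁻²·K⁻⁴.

T ≈ 385 K

At equilibrium, absorbed power = emitted power.
Absorbing cross-section = πr² = 3.298×10⁹ m²; emitting surface = 4πr² = 1.319×10¹⁰ m² (ratio 4).
S·A_cross = εσ·A_surf·T⁴  ⇒  T⁴ = S/(4σ).
T⁴ = 1.00·4980/(4·5.67×10⁻⁸) = 2.196×10¹⁰ K⁴.
T = (2.196×10¹⁰)^(1/4).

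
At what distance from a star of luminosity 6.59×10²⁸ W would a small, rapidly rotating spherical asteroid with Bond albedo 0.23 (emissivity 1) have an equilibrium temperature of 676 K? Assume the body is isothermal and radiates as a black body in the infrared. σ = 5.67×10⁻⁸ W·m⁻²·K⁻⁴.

For an isothermal black-emitting sphere, (1−a)S·πr² = σ·4πr²·T⁴ ⇒ S = 4σT⁴/(1−a).
S = 4·5.67×10⁻⁸·(676)⁴/0.770 = 61510 W/m².
Flux falls as S = L/(4πd²), so d = √(L/(4πS)) = √(6.59×10²⁸/(4π·61510)).

d ≈ 2.92×10¹¹ m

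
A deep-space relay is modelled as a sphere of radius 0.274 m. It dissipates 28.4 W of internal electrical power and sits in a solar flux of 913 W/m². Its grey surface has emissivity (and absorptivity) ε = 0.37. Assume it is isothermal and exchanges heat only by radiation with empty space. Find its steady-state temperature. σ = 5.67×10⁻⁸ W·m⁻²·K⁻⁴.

At steady state, absorbed solar power + internal power = radiated power.
Absorbed: α·S·A_cross = 0.37·913·0.2359 = 79.68 W (cross-section πr²).
Total input = 79.68 + 28.4 = 108.1 W.
Radiated: εσ·A_surf·T⁴ with A_surf = 4πr² = 0.9434 m².
T⁴ = 108.1/(0.37·5.67×10⁻⁸·0.9434) = 5.460×10⁹ K⁴.

T ≈ 272 K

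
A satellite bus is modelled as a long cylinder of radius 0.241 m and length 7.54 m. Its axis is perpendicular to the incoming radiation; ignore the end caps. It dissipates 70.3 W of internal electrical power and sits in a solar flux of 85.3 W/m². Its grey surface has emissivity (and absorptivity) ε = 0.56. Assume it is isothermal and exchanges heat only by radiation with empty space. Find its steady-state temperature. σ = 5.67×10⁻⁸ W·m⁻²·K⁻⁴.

At steady state, absorbed solar power + internal power = radiated power.
Absorbed: α·S·A_cross = 0.56·85.3·3.634 = 173.6 W (cross-section 2rL).
Total input = 173.6 + 70.3 = 243.9 W.
Radiated: εσ·A_surf·T⁴ with A_surf = 2πrL = 11.42 m².
T⁴ = 243.9/(0.56·5.67×10⁻⁸·11.42) = 6.728×10⁸ K⁴.

T ≈ 161 K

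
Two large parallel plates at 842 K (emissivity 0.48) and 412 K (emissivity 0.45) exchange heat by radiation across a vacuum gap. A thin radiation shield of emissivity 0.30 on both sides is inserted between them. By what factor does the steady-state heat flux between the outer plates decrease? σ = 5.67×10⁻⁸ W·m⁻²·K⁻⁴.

factor ≈ 2.71

Without shield: q₀ = σΔ(T⁴)/(1/ε₁+1/ε₂−1) with denominator 3.306.
With shield the two gaps are in series; the resistances add: (1/ε₁+1/ε_s−1)+(1/ε_s+1/ε₂−1) = 4.417+4.556 = 8.972.
Heat-flux ratio q₀/q = 8.972/3.306.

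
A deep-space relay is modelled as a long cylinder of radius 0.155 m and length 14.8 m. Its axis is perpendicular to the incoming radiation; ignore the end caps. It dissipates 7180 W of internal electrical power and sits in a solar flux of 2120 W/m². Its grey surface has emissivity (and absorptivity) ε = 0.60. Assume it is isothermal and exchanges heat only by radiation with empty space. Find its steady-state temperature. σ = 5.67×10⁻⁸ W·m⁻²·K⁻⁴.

T ≈ 404 K

At steady state, absorbed solar power + internal power = radiated power.
Absorbed: α·S·A_cross = 0.60·2120·4.588 = 5836 W (cross-section 2rL).
Total input = 5836 + 7180 = 13020 W.
Radiated: εσ·A_surf·T⁴ with A_surf = 2πrL = 14.41 m².
T⁴ = 13020/(0.60·5.67×10⁻⁸·14.41) = 2.654×10¹⁰ K⁴.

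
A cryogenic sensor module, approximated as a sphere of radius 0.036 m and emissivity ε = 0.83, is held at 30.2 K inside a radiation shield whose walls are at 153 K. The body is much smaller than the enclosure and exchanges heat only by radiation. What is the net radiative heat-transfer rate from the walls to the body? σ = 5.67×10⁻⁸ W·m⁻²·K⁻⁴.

For a small grey body in a large enclosure: P_net = εσA(T_body⁴ − T_wall⁴).
A = 4πr² = 0.01629 m²; T_body⁴ − T_wall⁴ = 8.318×10⁵ − 5.480×10⁸ = -5.471×10⁸ K⁴.
|P_net| = 0.83·5.67×10⁻⁸·0.01629·5.471×10⁸.

P_net ≈ 0.419 W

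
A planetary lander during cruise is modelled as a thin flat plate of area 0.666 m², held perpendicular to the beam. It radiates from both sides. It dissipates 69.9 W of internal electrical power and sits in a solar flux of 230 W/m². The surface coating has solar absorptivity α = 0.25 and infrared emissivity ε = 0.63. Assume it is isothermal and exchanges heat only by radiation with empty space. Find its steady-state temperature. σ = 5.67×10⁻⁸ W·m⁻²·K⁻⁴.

At steady state, absorbed solar power + internal power = radiated power.
Absorbed: α·S·A_cross = 0.25·230·0.6660 = 38.30 W (cross-section A).
Total input = 38.30 + 69.9 = 108.2 W.
Radiated: εσ·A_surf·T⁴ with A_surf = 2A = 1.332 m².
T⁴ = 108.2/(0.63·5.67×10⁻⁸·1.332) = 2.274×10⁹ K⁴.

T ≈ 218 K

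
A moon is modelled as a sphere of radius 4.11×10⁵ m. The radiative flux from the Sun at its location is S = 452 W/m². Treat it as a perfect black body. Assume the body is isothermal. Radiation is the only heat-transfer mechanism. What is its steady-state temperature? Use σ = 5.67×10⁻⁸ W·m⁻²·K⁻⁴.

T ≈ 211 K

At equilibrium, absorbed power = emitted power.
Absorbing cross-section = πr² = 5.307×10¹¹ m²; emitting surface = 4πr² = 2.123×10¹² m² (ratio 4).
S·A_cross = εσ·A_surf·T⁴  ⇒  T⁴ = S/(4σ).
T⁴ = 1.00·452/(4·5.67×10⁻⁸) = 1.993×10⁹ K⁴.
T = (1.993×10⁹)^(1/4).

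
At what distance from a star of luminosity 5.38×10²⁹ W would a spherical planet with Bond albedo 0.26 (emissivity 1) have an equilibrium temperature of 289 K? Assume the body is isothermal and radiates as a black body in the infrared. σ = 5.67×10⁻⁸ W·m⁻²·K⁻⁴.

For an isothermal black-emitting sphere, (1−a)S·πr² = σ·4πr²·T⁴ ⇒ S = 4σT⁴/(1−a).
S = 4·5.67×10⁻⁸·(289)⁴/0.740 = 2138 W/m².
Flux falls as S = L/(4πd²), so d = √(L/(4πS)) = √(5.38×10²⁹/(4π·2138)).

d ≈ 4.47×10¹² m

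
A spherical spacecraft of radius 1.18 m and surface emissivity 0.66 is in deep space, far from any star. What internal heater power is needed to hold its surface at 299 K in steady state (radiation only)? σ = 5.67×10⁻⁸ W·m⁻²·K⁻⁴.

P ≈ 5230 W

P = εσ·4πr²·T⁴.
4πr² = 17.50 m²; T⁴ = 7.993×10⁹ K⁴.
P = 0.66·5.67×10⁻⁸·17.50·7.993×10⁹.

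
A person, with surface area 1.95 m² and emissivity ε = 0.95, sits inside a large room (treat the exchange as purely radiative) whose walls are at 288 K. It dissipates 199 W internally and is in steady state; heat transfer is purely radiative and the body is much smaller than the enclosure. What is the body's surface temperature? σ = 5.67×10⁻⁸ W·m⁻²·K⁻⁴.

For a small grey body in a large enclosure, net radiated power = εσA(T⁴ − T_w⁴).
Steady state: P = εσA(T⁴ − T_w⁴) with A = 1.95 m².
T⁴ = P/(εσA) + T_w⁴ = 199/(0.95·5.67×10⁻⁸·1.950) + (288)⁴
    = 1.895×10⁹ + 6.880×10⁹ = 8.774×10⁹ K⁴.

T ≈ 306 K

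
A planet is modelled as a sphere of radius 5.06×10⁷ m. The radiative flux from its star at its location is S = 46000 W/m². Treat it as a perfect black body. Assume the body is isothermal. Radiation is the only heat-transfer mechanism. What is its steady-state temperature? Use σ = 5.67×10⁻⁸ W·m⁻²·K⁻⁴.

T ≈ 671 K

At equilibrium, absorbed power = emitted power.
Absorbing cross-section = πr² = 8.044×10¹⁵ m²; emitting surface = 4πr² = 3.217×10¹⁶ m² (ratio 4).
S·A_cross = εσ·A_surf·T⁴  ⇒  T⁴ = S/(4σ).
T⁴ = 1.00·46000/(4·5.67×10⁻⁸) = 2.028×10¹¹ K⁴.
T = (2.028×10¹¹)^(1/4).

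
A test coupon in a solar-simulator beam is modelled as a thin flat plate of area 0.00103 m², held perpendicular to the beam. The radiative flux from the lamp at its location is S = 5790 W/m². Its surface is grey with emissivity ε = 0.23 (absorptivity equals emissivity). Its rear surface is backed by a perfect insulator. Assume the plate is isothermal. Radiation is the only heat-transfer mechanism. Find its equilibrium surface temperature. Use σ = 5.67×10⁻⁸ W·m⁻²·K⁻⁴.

T ≈ 565 K

At equilibrium, absorbed power = emitted power.
Absorbing cross-section = A = 0.001030 m²; emitting surface = A = 0.001030 m² (ratio 1).
εS·A_cross = εσ·A_surf·T⁴  ⇒  T⁴ = S/(1σ)   (ε cancels).
T⁴ = 5790/(1·5.67×10⁻⁸) = 1.021×10¹¹ K⁴.
T = (1.021×10¹¹)^(1/4).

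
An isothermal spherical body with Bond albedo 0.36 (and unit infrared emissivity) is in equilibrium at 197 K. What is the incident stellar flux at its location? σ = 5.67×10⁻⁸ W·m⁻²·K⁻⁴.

(1−a)S·πr² = σ·4πr²·T⁴ ⇒ S = 4σT⁴/(1−a).
S = 4·5.67×10⁻⁸·1.506×10⁹/0.640.

S ≈ 534 W/m²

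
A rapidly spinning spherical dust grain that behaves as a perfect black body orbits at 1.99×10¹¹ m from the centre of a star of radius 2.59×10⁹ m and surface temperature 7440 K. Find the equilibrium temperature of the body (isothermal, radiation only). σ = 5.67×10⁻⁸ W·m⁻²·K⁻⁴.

T ≈ 600 K

The star's surface emits σT_*⁴; at distance d the flux is S = σT_*⁴(R_*/d)².
S = 5.67×10⁻⁸·(7440)⁴·(2.59×10⁹/1.99×10¹¹)² = 29430 W/m².
For an isothermal sphere T⁴ = (1−a)S/(4σ) = 1.298×10¹¹ K⁴.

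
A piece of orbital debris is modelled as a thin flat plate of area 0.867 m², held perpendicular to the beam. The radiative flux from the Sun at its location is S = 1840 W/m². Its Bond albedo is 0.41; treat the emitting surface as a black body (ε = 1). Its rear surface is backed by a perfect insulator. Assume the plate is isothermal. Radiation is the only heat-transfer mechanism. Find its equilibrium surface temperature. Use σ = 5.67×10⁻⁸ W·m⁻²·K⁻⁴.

At equilibrium, absorbed power = emitted power.
Absorbing cross-section = A = 0.8670 m²; emitting surface = A = 0.8670 m² (ratio 1).
(1−a)S·A_cross = εσ·A_surf·T⁴  ⇒  T⁴ = (1−a)S/(1σ).
T⁴ = 0.590·1840/(1·5.67×10⁻⁸) = 1.915×10¹⁰ K⁴.
T = (1.915×10¹⁰)^(1/4).

T ≈ 372 K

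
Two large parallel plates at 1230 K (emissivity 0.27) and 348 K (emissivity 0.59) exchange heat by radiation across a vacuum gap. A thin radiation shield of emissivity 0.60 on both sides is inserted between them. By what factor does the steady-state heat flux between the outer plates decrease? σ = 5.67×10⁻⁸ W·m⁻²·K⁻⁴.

factor ≈ 1.53

Without shield: q₀ = σΔ(T⁴)/(1/ε₁+1/ε₂−1) with denominator 4.399.
With shield the two gaps are in series; the resistances add: (1/ε₁+1/ε_s−1)+(1/ε_s+1/ε₂−1) = 4.370+2.362 = 6.732.
Heat-flux ratio q₀/q = 6.732/4.399.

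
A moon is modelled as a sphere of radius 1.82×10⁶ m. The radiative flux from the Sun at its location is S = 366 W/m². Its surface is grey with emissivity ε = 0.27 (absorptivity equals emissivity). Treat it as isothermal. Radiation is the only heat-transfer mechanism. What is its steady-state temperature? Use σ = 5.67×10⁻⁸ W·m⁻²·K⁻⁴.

T ≈ 200 K

At equilibrium, absorbed power = emitted power.
Absorbing cross-section = πr² = 1.041×10¹³ m²; emitting surface = 4πr² = 4.162×10¹³ m² (ratio 4).
εS·A_cross = εσ·A_surf·T⁴  ⇒  T⁴ = S/(4σ)   (ε cancels).
T⁴ = 366/(4·5.67×10⁻⁸) = 1.614×10⁹ K⁴.
T = (1.614×10⁹)^(1/4).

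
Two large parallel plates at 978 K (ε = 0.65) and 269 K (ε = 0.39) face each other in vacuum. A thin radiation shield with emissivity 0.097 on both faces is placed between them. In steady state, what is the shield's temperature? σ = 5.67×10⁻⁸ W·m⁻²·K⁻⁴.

In steady state the net flux on the hot side equals that on the cold side.
σ(T₁⁴−T_s⁴)/D₁ = σ(T_s⁴−T₂⁴)/D₂, with D₁ = 1/ε₁+1/ε_s−1 = 10.85, D₂ = 1/ε_s+1/ε₂−1 = 11.87.
Solve for T_s⁴: T_s⁴ = (D₂·T₁⁴ + D₁·T₂⁴)/(D₁+D₂) = 4.806×10¹¹ K⁴.

T_s ≈ 833 K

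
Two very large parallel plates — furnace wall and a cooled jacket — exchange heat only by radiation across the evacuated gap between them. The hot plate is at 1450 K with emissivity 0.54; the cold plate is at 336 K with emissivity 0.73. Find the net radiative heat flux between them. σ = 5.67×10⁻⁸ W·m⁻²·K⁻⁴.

For two infinite grey parallel plates, q = σ(T₁⁴ − T₂⁴)/(1/ε₁ + 1/ε₂ − 1).
T₁⁴ − T₂⁴ = 4.421×10¹² − 1.275×10¹⁰ = 4.408×10¹² K⁴.
1/ε₁ + 1/ε₂ − 1 = 1.852 + 1.370 − 1 = 2.222.
q = 5.67×10⁻⁸ × 4.408×10¹² / 2.222.

q ≈ 1.12×10⁵ W/m²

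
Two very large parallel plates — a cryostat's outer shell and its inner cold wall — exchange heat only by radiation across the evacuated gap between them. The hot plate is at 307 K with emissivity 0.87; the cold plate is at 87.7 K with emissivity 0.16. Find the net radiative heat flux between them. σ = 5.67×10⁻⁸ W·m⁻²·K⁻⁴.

For two infinite grey parallel plates, q = σ(T₁⁴ − T₂⁴)/(1/ε₁ + 1/ε₂ − 1).
T₁⁴ − T₂⁴ = 8.883×10⁹ − 5.916×10⁷ = 8.824×10⁹ K⁴.
1/ε₁ + 1/ε₂ − 1 = 1.149 + 6.250 − 1 = 6.399.
q = 5.67×10⁻⁸ × 8.824×10⁹ / 6.399.

q ≈ 78.2 W/m²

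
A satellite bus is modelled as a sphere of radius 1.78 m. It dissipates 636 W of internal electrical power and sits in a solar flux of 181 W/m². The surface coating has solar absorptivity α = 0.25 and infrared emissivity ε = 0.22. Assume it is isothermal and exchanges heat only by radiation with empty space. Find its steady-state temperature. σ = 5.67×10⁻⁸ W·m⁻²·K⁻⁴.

At steady state, absorbed solar power + internal power = radiated power.
Absorbed: α·S·A_cross = 0.25·181·9.954 = 450.4 W (cross-section πr²).
Total input = 450.4 + 636 = 1086 W.
Radiated: εσ·A_surf·T⁴ with A_surf = 4πr² = 39.82 m².
T⁴ = 1086/(0.22·5.67×10⁻⁸·39.82) = 2.187×10⁹ K⁴.

T ≈ 216 K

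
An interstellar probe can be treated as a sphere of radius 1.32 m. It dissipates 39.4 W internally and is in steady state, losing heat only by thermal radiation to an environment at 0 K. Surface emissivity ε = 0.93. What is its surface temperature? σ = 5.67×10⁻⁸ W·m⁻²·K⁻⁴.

Steady state: internal power = radiated power, P = εσA T⁴.
Radiating area A = 4πr² = 21.90 m².
T⁴ = P/(εσA) = 39.4/(0.93·5.67×10⁻⁸·21.90) = 3.412×10⁷ K⁴.
T = (3.412×10⁷)^(1/4).

T ≈ 76.4 K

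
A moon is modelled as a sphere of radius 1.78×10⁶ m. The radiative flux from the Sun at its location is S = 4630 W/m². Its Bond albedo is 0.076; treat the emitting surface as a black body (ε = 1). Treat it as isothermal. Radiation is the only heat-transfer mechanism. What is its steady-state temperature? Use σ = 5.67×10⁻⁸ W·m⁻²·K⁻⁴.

At equilibrium, absorbed power = emitted power.
Absorbing cross-section = πr² = 9.954×10¹² m²; emitting surface = 4πr² = 3.982×10¹³ m² (ratio 4).
(1−a)S·A_cross = εσ·A_surf·T⁴  ⇒  T⁴ = (1−a)S/(4σ).
T⁴ = 0.924·4630/(4·5.67×10⁻⁸) = 1.886×10¹⁰ K⁴.
T = (1.886×10¹⁰)^(1/4).

T ≈ 371 K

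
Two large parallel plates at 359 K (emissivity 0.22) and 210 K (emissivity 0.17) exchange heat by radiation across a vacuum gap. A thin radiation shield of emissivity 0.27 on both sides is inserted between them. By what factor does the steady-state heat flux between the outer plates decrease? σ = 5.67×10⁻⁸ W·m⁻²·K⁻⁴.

Without shield: q₀ = σΔ(T⁴)/(1/ε₁+1/ε₂−1) with denominator 9.428.
With shield the two gaps are in series; the resistances add: (1/ε₁+1/ε_s−1)+(1/ε_s+1/ε₂−1) = 7.249+8.586 = 15.84.
Heat-flux ratio q₀/q = 15.84/9.428.

factor ≈ 1.68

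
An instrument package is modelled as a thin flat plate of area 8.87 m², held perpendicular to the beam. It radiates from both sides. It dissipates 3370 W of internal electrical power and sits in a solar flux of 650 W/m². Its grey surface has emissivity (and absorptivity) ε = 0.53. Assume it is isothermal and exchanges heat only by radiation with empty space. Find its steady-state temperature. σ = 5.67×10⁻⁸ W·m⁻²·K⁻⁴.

T ≈ 331 K

At steady state, absorbed solar power + internal power = radiated power.
Absorbed: α·S·A_cross = 0.53·650·8.870 = 3056 W (cross-section A).
Total input = 3056 + 3370 = 6426 W.
Radiated: εσ·A_surf·T⁴ with A_surf = 2A = 17.74 m².
T⁴ = 6426/(0.53·5.67×10⁻⁸·17.74) = 1.205×10¹⁰ K⁴.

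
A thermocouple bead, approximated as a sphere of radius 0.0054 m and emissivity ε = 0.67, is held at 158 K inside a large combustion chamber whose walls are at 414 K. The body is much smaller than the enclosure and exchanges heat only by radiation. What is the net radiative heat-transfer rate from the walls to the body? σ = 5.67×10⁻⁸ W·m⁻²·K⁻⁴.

P_net ≈ 0.400 W

For a small grey body in a large enclosure: P_net = εσA(T_body⁴ − T_wall⁴).
A = 4πr² = 3.664×10⁻⁴ m²; T_body⁴ − T_wall⁴ = 6.232×10⁸ − 2.938×10¹⁰ = -2.875×10¹⁰ K⁴.
|P_net| = 0.67·5.67×10⁻⁸·3.664×10⁻⁴·2.875×10¹⁰.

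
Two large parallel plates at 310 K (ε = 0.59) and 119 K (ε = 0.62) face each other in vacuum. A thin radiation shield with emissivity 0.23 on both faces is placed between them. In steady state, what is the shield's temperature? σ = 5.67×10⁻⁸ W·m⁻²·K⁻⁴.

T_s ≈ 262 K

In steady state the net flux on the hot side equals that on the cold side.
σ(T₁⁴−T_s⁴)/D₁ = σ(T_s⁴−T₂⁴)/D₂, with D₁ = 1/ε₁+1/ε_s−1 = 5.043, D₂ = 1/ε_s+1/ε₂−1 = 4.961.
Solve for T_s⁴: T_s⁴ = (D₂·T₁⁴ + D₁·T₂⁴)/(D₁+D₂) = 4.681×10⁹ K⁴.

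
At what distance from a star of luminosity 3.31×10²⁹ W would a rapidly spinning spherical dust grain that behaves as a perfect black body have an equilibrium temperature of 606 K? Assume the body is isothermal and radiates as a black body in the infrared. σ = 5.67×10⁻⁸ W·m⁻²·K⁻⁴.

d ≈ 9.28×10¹¹ m

For an isothermal black-emitting sphere, (1−a)S·πr² = σ·4πr²·T⁴ ⇒ S = 4σT⁴/(1−a).
S = 4·5.67×10⁻⁸·(606)⁴/1.00 = 30590 W/m².
Flux falls as S = L/(4πd²), so d = √(L/(4πS)) = √(3.31×10²⁹/(4π·30590)).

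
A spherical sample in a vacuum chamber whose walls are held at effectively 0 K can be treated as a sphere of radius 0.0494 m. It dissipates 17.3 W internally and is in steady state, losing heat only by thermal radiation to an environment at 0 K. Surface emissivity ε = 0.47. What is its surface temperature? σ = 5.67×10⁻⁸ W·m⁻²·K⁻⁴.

T ≈ 381 K

Steady state: internal power = radiated power, P = εσA T⁴.
Radiating area A = 4πr² = 0.03067 m².
T⁴ = P/(εσA) = 17.3/(0.47·5.67×10⁻⁸·0.03067) = 2.117×10¹⁰ K⁴.
T = (2.117×10¹⁰)^(1/4).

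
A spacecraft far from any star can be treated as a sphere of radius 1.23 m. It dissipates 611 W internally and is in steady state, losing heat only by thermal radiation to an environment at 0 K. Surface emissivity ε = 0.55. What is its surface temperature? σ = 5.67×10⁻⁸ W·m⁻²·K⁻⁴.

T ≈ 179 K

Steady state: internal power = radiated power, P = εσA T⁴.
Radiating area A = 4πr² = 19.01 m².
T⁴ = P/(εσA) = 611/(0.55·5.67×10⁻⁸·19.01) = 1.031×10⁹ K⁴.
T = (1.031×10⁹)^(1/4).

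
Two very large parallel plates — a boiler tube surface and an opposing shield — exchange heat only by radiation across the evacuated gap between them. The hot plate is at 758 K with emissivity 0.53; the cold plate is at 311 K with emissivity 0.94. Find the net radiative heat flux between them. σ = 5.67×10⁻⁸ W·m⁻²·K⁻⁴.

For two infinite grey parallel plates, q = σ(T₁⁴ − T₂⁴)/(1/ε₁ + 1/ε₂ − 1).
T₁⁴ − T₂⁴ = 3.301×10¹¹ − 9.355×10⁹ = 3.208×10¹¹ K⁴.
1/ε₁ + 1/ε₂ − 1 = 1.887 + 1.064 − 1 = 1.951.
q = 5.67×10⁻⁸ × 3.208×10¹¹ / 1.951.

q ≈ 9320 W/m²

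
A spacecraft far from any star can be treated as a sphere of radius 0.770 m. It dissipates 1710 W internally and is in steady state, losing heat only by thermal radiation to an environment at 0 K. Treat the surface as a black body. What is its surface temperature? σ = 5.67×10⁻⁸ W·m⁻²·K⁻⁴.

T ≈ 252 K

Steady state: internal power = radiated power, P = εσA T⁴.
Radiating area A = 4πr² = 7.451 m².
T⁴ = P/(εσA) = 1710/(1.0·5.67×10⁻⁸·7.451) = 4.048×10⁹ K⁴.
T = (4.048×10⁹)^(1/4).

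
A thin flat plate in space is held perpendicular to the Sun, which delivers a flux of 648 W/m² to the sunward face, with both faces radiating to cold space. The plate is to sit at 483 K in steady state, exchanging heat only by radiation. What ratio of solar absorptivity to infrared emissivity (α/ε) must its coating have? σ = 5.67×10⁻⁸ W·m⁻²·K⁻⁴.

α/ε ≈ 9.52

Balance: αS·A = εσ·2A·T⁴ ⇒ α/ε = 2σT⁴/S.
α/ε = 2·5.67×10⁻⁸·(483)⁴/648 = 2·5.67×10⁻⁸·5.442×10¹⁰/648.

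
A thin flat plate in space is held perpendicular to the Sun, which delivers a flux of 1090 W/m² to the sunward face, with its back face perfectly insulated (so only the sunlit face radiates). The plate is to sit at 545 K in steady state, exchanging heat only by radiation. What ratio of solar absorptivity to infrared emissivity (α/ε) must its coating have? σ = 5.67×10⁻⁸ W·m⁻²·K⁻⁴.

Balance: αS·A = εσ·1A·T⁴ ⇒ α/ε = σT⁴/S.
α/ε = 5.67×10⁻⁸·(545)⁴/1090 = 5.67×10⁻⁸·8.822×10¹⁰/1090.

α/ε ≈ 4.59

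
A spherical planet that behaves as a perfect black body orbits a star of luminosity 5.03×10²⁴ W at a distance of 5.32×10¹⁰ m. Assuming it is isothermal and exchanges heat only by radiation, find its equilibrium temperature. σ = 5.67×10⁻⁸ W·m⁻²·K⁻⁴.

T ≈ 158 K

First find the stellar flux at distance d: S = L/(4πd²) = 5.03×10²⁴/(4π·(5.32×10¹⁰)²) = 141.4 W/m².
For an isothermal sphere, absorbed (1−a)S·πr² = emitted σ·4πr²·T⁴, so T⁴ = (1−a)S/(4σ).
T⁴ = 1.00·141.4/(4·5.67×10⁻⁸) = 6.236×10⁸ K⁴.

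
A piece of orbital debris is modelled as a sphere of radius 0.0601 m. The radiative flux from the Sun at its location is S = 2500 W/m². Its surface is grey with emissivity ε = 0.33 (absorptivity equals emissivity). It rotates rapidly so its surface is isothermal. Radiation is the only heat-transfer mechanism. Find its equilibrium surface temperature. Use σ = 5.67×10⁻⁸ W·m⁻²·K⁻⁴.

At equilibrium, absorbed power = emitted power.
Absorbing cross-section = πr² = 0.01135 m²; emitting surface = 4πr² = 0.04539 m² (ratio 4).
εS·A_cross = εσ·A_surf·T⁴  ⇒  T⁴ = S/(4σ)   (ε cancels).
T⁴ = 2500/(4·5.67×10⁻⁸) = 1.102×10¹⁰ K⁴.
T = (1.102×10¹⁰)^(1/4).

T ≈ 324 K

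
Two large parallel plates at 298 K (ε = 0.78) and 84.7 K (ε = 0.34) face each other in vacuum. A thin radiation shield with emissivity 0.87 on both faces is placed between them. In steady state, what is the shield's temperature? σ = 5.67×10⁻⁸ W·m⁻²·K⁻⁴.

T_s ≈ 271 K

In steady state the net flux on the hot side equals that on the cold side.
σ(T₁⁴−T_s⁴)/D₁ = σ(T_s⁴−T₂⁴)/D₂, with D₁ = 1/ε₁+1/ε_s−1 = 1.431, D₂ = 1/ε_s+1/ε₂−1 = 3.091.
Solve for T_s⁴: T_s⁴ = (D₂·T₁⁴ + D₁·T₂⁴)/(D₁+D₂) = 5.406×10⁹ K⁴.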